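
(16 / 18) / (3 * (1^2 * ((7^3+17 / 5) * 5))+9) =8 / 46845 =0.00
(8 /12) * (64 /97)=128 /291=0.44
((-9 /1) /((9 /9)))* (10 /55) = -18 /11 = -1.64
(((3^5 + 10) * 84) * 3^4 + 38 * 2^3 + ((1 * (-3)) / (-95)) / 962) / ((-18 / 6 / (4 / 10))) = -229562.13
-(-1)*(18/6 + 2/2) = 4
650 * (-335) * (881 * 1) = -191837750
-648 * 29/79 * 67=-15937.52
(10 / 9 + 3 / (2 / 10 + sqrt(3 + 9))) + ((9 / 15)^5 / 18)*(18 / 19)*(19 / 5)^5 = 150*sqrt(3) / 299 + 113099455448 / 26279296875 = 5.17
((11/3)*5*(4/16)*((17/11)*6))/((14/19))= 1615/28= 57.68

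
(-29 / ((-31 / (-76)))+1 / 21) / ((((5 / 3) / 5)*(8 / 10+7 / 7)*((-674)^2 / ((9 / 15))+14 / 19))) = -4394035 / 28094726562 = -0.00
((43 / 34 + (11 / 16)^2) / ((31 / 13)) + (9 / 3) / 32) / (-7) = -110941 / 944384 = -0.12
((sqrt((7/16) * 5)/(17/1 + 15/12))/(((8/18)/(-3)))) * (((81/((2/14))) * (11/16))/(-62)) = 168399 * sqrt(35)/289664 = 3.44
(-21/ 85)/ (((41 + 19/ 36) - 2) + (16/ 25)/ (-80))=-18900/ 3023263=-0.01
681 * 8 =5448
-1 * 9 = -9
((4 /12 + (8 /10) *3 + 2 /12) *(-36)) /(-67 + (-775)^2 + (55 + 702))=-18 /103675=-0.00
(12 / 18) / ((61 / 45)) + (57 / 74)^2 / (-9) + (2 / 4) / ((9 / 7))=2449457 / 3006324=0.81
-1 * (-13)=13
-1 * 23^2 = -529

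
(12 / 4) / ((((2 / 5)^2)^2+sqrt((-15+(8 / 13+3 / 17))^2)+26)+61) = 0.03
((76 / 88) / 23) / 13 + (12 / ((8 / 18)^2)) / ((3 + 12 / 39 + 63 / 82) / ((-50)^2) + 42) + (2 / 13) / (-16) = 848013506187 / 589043297128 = 1.44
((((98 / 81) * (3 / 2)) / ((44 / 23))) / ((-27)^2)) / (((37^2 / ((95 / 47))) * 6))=107065 / 334346303016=0.00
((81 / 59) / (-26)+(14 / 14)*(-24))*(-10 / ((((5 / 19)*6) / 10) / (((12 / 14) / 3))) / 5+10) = -117719 / 767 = -153.48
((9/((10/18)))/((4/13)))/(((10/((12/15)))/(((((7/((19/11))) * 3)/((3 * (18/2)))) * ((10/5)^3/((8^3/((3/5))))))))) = 27027/1520000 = 0.02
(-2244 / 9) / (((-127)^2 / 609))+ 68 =944928 / 16129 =58.59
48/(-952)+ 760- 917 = -18689/119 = -157.05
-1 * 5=-5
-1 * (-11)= 11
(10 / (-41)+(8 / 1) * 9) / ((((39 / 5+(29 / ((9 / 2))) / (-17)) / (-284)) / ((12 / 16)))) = -479384190 / 232757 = -2059.59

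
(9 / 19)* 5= 2.37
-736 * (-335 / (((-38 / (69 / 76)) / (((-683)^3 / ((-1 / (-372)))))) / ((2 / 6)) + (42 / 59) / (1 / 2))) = 991396836212917872 / 5724692741881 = 173179.05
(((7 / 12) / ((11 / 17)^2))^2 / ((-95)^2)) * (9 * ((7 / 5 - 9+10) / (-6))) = -4092529 / 5285401000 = -0.00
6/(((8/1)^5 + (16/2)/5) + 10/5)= 15/81929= 0.00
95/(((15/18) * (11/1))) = 10.36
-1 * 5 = -5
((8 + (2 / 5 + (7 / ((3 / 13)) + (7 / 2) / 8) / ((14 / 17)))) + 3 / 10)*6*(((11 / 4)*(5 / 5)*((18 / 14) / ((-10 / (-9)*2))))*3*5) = 59102703 / 8960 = 6596.28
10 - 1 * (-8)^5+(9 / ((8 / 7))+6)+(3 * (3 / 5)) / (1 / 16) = 1312827 / 40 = 32820.68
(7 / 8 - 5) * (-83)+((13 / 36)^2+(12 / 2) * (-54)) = 18.51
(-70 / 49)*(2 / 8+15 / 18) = -65 / 42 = -1.55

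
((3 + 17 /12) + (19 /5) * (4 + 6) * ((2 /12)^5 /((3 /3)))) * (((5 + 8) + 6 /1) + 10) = 498539 /3888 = 128.23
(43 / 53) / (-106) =-43 / 5618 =-0.01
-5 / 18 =-0.28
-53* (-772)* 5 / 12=51145 / 3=17048.33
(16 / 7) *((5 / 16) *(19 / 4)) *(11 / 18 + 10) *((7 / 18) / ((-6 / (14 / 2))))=-127015 / 7776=-16.33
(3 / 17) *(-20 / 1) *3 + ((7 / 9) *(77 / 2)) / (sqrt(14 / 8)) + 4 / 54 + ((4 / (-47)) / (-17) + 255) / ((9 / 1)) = 384425 / 21573 + 77 *sqrt(7) / 9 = 40.46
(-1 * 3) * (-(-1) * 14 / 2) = -21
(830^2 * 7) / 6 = 2411150 / 3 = 803716.67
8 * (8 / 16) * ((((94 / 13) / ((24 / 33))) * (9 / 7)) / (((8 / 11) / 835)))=42737805 / 728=58705.78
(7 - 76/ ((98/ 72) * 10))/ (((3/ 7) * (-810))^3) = -0.00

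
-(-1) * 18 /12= 3 /2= 1.50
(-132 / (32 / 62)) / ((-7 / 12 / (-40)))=-122760 / 7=-17537.14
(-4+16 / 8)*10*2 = -40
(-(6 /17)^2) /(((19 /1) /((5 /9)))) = -20 /5491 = -0.00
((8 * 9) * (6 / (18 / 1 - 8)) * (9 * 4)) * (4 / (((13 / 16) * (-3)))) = -165888 / 65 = -2552.12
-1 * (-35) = 35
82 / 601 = 0.14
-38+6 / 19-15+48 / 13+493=109670 / 247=444.01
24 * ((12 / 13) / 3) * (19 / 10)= 912 / 65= 14.03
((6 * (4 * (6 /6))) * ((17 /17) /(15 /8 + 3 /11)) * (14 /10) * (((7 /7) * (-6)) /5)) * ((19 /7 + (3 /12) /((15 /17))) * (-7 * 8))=3545344 /1125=3151.42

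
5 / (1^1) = 5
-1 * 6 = -6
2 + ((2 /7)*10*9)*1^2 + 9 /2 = 451 /14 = 32.21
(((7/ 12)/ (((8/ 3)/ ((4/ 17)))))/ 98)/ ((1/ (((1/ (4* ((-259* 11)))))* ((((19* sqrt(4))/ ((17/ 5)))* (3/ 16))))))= -0.00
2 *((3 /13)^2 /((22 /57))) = 513 /1859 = 0.28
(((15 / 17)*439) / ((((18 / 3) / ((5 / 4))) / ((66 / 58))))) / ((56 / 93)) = 33682275 / 220864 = 152.50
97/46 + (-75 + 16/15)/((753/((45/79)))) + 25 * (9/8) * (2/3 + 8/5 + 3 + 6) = 1163619441/3648536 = 318.93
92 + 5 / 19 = 1753 / 19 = 92.26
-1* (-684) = 684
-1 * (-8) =8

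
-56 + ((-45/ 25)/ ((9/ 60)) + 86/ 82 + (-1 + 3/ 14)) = -38881/ 574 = -67.74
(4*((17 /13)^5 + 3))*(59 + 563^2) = 3213061026432 /371293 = 8653707.52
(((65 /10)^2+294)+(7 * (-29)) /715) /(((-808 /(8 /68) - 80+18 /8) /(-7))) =960863 /2837835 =0.34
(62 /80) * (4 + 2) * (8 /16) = 93 /40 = 2.32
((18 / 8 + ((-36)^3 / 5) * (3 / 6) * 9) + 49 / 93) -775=-79538479 / 1860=-42762.62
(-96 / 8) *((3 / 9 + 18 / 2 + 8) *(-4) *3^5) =202176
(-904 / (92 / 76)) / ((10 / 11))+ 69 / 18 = -564163 / 690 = -817.63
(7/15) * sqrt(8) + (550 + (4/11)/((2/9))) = 14 * sqrt(2)/15 + 6068/11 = 552.96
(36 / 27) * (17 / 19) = 1.19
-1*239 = -239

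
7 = 7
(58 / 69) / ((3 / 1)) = 58 / 207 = 0.28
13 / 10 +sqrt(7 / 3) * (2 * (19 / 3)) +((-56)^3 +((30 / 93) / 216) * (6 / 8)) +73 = -3918090719 / 22320 +38 * sqrt(21) / 9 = -175522.35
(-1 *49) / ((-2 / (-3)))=-147 / 2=-73.50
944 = 944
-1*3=-3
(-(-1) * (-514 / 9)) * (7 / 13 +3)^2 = -1087624 / 1521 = -715.07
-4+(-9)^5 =-59053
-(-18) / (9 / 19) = 38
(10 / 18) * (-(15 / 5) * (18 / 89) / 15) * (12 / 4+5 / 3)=-28 / 267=-0.10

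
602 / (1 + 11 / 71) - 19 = 20592 / 41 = 502.24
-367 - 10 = -377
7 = 7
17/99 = 0.17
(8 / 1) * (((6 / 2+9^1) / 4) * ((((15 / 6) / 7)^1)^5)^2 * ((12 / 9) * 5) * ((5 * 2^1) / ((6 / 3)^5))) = 244140625 / 144627327488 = 0.00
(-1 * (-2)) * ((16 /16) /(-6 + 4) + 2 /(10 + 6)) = -3 /4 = -0.75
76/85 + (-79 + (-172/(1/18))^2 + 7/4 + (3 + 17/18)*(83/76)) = 1114560538723/116280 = 9585143.95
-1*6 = -6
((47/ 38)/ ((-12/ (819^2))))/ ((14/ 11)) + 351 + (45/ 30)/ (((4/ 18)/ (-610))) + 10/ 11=-194240603/ 3344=-58086.30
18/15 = 6/5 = 1.20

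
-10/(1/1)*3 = -30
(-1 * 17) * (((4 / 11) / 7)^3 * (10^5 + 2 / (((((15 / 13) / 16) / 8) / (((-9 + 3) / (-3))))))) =-1639241728 / 6847995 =-239.38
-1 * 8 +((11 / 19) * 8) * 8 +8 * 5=1312 / 19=69.05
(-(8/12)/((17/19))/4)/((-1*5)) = 19/510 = 0.04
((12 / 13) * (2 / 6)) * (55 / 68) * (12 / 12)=55 / 221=0.25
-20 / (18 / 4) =-40 / 9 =-4.44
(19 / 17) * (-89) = -1691 / 17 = -99.47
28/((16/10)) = 35/2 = 17.50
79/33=2.39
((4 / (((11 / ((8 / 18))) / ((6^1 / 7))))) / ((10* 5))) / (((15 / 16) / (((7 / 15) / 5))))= 256 / 928125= 0.00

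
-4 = -4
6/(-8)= -3/4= -0.75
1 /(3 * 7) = 1 /21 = 0.05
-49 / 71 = -0.69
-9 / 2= -4.50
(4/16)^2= 0.06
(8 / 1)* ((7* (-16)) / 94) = -448 / 47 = -9.53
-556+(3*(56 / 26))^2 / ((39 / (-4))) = -560.28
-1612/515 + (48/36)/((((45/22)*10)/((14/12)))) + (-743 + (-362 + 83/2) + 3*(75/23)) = -10139140733/9594450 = -1056.77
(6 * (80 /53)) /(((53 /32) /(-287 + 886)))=9200640 /2809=3275.41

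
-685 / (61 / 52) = -35620 / 61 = -583.93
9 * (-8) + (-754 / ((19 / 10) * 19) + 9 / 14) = -466199 / 5054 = -92.24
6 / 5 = 1.20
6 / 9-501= -1501 / 3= -500.33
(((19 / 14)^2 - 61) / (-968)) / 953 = 11595 / 180810784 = 0.00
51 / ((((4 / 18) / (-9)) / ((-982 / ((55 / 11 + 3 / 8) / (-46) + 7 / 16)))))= 373211064 / 59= 6325611.25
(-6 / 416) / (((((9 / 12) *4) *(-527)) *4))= 1 / 438464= 0.00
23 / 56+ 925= 51823 / 56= 925.41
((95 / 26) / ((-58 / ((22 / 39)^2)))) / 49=-11495 / 28097433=-0.00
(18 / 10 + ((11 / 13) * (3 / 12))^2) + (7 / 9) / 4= 248129 / 121680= 2.04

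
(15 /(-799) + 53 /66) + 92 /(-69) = -28955 /52734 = -0.55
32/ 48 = 2/ 3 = 0.67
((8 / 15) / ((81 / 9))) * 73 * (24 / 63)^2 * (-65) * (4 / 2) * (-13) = 1060.98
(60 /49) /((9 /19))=380 /147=2.59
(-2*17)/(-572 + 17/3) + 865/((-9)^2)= 1477897/137619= 10.74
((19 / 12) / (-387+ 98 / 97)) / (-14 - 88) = 1843 / 45827784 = 0.00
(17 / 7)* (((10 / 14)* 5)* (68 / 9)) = 28900 / 441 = 65.53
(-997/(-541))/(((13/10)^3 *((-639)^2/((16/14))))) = 7976000/3397246644519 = 0.00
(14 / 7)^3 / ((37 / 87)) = 696 / 37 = 18.81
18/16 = 9/8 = 1.12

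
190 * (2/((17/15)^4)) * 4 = 76950000/83521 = 921.33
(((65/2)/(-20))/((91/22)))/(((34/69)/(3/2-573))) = 867537/1904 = 455.64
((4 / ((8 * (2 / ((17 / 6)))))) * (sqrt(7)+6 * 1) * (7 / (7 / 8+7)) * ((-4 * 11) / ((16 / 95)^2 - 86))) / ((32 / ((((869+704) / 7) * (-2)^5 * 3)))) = -10618851100 / 8146887 - 5309425550 * sqrt(7) / 24440661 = -1878.18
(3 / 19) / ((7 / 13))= 39 / 133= 0.29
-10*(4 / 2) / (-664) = 5 / 166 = 0.03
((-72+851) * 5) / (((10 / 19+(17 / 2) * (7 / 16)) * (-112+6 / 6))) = -2368160 / 286491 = -8.27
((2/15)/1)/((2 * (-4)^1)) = -1/60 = -0.02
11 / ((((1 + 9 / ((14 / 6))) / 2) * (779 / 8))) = 616 / 13243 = 0.05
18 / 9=2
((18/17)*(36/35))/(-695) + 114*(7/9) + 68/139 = 110602606/1240575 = 89.15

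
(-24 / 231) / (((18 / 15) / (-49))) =140 / 33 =4.24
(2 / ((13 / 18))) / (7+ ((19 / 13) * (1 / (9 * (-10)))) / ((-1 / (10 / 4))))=1296 / 3295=0.39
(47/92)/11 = 0.05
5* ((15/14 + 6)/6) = 165/28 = 5.89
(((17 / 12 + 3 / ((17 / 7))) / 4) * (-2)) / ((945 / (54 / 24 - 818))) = 1765283 / 1542240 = 1.14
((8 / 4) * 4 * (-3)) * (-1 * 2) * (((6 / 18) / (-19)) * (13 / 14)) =-0.78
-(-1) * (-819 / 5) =-819 / 5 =-163.80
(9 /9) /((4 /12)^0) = 1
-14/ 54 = -7/ 27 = -0.26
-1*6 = -6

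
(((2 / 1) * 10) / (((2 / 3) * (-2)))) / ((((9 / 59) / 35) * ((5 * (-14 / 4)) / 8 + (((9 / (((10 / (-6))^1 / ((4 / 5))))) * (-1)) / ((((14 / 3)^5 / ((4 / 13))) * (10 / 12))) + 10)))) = -4511839150000 / 10242710409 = -440.49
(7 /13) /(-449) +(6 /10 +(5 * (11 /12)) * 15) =8095779 /116740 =69.35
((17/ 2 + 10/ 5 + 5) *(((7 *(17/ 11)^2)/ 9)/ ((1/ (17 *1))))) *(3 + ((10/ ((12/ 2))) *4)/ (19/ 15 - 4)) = 24520783/ 89298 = 274.59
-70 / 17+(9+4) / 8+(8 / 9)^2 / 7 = -183509 / 77112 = -2.38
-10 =-10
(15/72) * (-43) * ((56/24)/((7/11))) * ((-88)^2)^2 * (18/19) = -35456988160/19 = -1866157271.58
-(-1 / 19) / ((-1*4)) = -0.01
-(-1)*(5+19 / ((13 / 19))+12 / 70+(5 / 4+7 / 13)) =63207 / 1820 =34.73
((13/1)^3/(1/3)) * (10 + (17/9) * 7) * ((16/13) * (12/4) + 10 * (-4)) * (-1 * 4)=66686048/3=22228682.67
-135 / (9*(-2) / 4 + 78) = -90 / 49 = -1.84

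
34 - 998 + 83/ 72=-69325/ 72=-962.85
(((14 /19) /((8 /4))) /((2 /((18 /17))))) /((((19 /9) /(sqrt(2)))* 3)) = 0.04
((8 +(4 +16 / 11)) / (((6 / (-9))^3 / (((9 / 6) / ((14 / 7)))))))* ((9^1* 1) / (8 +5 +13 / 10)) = -134865 / 6292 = -21.43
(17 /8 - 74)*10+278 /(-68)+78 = -43849 /68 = -644.84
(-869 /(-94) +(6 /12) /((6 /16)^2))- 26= -11167 /846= -13.20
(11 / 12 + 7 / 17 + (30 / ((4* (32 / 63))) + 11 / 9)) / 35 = 24223 / 48960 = 0.49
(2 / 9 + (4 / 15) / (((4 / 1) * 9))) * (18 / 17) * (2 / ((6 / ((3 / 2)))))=31 / 255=0.12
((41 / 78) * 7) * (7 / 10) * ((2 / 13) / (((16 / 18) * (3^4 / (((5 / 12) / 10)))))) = 2009 / 8760960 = 0.00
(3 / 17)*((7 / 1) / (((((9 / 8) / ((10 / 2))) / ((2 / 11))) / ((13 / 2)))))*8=29120 / 561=51.91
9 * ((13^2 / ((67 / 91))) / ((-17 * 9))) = -15379 / 1139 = -13.50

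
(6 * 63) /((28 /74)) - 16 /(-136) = 16985 /17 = 999.12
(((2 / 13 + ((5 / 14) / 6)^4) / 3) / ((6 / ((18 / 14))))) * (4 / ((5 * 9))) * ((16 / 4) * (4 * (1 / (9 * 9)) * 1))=99582397 / 516067002360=0.00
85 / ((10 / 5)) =42.50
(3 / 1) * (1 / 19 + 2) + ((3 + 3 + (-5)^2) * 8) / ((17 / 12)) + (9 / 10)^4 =587449203 / 3230000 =181.87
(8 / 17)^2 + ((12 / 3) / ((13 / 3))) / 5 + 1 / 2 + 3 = 146751 / 37570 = 3.91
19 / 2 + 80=179 / 2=89.50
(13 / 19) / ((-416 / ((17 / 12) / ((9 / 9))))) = -17 / 7296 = -0.00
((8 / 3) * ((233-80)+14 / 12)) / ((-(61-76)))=740 / 27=27.41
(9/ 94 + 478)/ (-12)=-44941/ 1128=-39.84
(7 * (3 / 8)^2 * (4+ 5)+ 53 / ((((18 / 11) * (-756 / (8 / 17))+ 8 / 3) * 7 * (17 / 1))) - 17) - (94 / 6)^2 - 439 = -692.59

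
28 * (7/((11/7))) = 1372/11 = 124.73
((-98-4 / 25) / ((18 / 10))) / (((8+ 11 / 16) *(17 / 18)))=-78528 / 11815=-6.65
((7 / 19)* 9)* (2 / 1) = 126 / 19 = 6.63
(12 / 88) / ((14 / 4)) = 3 / 77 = 0.04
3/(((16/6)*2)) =0.56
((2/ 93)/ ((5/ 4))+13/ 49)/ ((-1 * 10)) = -6437/ 227850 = -0.03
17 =17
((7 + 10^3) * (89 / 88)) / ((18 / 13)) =1165099 / 1584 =735.54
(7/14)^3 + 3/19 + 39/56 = 521/532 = 0.98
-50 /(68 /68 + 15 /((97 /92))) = -4850 /1477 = -3.28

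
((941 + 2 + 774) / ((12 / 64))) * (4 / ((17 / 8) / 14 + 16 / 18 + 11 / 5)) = 184611840 / 16333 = 11303.00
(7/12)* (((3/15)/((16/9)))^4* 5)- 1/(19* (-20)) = 0.00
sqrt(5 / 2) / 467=sqrt(10) / 934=0.00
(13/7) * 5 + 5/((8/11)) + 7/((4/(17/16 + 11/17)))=19.15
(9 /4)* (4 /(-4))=-9 /4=-2.25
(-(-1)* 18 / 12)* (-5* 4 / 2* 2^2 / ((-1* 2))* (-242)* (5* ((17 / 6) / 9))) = -102850 / 9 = -11427.78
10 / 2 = 5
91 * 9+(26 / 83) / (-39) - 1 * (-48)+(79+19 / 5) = 1182491 / 1245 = 949.79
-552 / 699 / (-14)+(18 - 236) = -355466 / 1631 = -217.94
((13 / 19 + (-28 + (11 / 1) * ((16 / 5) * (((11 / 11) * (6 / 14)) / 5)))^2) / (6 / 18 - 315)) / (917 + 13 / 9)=-9816428367 / 4540431140000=-0.00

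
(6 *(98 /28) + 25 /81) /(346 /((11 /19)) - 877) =-18986 /248913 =-0.08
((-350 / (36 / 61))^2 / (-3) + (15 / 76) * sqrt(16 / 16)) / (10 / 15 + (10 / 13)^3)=-2378420823155 / 22758732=-104505.86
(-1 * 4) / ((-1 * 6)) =2 / 3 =0.67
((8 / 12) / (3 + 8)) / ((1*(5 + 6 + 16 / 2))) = 2 / 627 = 0.00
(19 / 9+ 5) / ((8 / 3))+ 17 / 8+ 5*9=1195 / 24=49.79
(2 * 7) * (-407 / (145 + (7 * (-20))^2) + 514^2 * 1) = 3698743.71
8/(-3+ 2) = -8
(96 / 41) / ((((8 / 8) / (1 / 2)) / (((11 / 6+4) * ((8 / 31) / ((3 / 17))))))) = 9.99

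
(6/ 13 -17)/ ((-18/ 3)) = 215/ 78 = 2.76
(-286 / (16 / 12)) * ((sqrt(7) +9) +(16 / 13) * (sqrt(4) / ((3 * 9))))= -35101 / 18-429 * sqrt(7) / 2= -2517.57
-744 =-744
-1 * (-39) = 39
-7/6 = -1.17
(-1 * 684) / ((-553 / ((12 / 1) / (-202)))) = -4104 / 55853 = -0.07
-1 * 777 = -777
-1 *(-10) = 10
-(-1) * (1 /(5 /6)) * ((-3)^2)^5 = 70858.80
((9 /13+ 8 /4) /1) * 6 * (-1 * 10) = -2100 /13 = -161.54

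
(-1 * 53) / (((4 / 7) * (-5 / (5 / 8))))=371 / 32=11.59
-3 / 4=-0.75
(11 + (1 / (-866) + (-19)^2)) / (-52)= -322151 / 45032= -7.15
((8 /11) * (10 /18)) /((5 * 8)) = 1 /99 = 0.01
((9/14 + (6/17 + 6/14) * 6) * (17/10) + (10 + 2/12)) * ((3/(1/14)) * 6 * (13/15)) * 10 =210002/5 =42000.40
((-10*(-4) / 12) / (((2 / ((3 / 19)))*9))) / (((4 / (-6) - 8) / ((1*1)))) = -5 / 1482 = -0.00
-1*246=-246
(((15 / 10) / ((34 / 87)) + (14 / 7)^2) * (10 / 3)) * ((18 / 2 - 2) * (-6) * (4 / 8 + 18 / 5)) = -152971 / 34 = -4499.15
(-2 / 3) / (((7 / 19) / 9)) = -114 / 7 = -16.29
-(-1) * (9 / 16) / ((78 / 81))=243 / 416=0.58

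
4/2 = 2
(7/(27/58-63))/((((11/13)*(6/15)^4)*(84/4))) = -0.25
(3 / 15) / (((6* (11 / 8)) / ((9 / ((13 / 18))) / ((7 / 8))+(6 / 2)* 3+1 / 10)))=3862 / 6825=0.57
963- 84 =879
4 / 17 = 0.24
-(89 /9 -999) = 8902 /9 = 989.11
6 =6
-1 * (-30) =30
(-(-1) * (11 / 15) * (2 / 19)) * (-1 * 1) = -22 / 285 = -0.08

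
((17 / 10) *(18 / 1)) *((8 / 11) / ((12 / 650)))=13260 / 11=1205.45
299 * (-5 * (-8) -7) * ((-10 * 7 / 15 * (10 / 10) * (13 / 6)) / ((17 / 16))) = -4788784 / 51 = -93897.73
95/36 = 2.64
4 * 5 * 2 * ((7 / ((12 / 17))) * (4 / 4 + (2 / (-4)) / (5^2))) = 5831 / 15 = 388.73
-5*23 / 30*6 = -23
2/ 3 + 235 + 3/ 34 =24047/ 102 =235.75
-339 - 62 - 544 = -945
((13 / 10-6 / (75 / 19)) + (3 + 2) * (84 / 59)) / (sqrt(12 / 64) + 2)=325616 / 89975-40702 * sqrt(3) / 89975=2.84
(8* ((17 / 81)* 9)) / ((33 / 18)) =272 / 33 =8.24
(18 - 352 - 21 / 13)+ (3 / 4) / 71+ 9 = -1205825 / 3692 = -326.60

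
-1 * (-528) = 528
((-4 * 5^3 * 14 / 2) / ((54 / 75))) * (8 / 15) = -70000 / 27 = -2592.59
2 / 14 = 1 / 7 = 0.14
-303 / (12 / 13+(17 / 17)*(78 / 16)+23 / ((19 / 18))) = -10.98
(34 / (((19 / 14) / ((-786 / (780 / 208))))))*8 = -3990784 / 95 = -42008.25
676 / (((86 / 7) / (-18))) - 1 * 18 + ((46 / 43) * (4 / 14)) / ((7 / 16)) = -2123266 / 2107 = -1007.72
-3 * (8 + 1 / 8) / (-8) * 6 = 18.28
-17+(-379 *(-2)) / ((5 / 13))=9769 / 5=1953.80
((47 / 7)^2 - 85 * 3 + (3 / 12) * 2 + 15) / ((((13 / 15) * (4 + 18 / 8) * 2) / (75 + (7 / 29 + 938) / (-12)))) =728613 / 12740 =57.19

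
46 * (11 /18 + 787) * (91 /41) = 29672461 /369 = 80413.17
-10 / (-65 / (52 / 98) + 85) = 0.27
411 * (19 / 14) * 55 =429495 / 14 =30678.21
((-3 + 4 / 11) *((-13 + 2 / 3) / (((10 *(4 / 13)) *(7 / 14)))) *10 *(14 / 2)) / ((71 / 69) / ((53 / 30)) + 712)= 119026817 / 57330108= 2.08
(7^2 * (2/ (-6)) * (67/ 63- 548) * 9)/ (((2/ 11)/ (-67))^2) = 131011819631/ 12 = 10917651635.92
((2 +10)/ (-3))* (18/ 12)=-6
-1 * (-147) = 147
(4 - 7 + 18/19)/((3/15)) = -195/19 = -10.26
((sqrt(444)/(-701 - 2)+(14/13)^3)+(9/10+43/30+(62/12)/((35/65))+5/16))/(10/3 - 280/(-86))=85640907/41830880 - 129 * sqrt(111)/298775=2.04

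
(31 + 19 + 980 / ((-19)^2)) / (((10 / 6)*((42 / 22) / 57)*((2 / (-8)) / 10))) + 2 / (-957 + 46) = -37773.84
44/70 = 22/35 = 0.63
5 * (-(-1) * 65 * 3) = 975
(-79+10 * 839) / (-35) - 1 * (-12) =-225.46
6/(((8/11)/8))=66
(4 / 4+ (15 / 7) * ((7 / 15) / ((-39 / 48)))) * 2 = -0.46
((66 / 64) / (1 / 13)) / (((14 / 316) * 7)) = 33891 / 784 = 43.23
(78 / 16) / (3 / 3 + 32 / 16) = 13 / 8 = 1.62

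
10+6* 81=496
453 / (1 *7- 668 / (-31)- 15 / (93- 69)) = 112344 / 6925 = 16.22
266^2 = 70756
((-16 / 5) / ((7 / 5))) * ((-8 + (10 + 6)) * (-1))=128 / 7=18.29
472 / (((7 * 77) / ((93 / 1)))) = 81.44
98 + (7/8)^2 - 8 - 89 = 113/64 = 1.77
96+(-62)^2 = 3940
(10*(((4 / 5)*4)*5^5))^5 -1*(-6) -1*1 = 10000000000000000000000005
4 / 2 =2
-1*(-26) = 26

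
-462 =-462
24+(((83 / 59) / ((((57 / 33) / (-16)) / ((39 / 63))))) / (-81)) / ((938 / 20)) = 21465076216 / 894299049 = 24.00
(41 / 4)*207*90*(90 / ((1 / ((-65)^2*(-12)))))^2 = 3975920187817500000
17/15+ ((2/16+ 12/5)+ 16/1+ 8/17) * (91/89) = 3732109/181560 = 20.56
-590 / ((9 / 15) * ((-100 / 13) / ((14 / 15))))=5369 / 45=119.31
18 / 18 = 1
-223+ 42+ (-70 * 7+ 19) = -652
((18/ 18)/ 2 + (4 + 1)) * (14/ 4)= 77/ 4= 19.25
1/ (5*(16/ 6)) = 3/ 40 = 0.08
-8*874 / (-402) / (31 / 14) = 48944 / 6231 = 7.85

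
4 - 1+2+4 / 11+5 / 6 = 409 / 66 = 6.20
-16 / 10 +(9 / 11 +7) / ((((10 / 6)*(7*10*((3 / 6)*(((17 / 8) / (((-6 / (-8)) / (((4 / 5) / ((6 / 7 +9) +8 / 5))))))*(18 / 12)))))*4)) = -681311 / 458150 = -1.49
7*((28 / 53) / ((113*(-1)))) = -196 / 5989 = -0.03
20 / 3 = 6.67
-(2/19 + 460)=-8742/19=-460.11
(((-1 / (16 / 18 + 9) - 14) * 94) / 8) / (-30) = 5.52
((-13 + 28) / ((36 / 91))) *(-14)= -3185 / 6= -530.83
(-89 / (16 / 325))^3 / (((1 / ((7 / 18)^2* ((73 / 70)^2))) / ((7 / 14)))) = -5158528264248125 / 10616832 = -485882065.78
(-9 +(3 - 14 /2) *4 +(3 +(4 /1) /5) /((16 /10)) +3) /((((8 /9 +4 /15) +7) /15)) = -105975 /2936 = -36.10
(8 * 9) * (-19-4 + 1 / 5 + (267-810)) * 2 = -407376 / 5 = -81475.20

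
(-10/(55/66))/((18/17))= -34/3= -11.33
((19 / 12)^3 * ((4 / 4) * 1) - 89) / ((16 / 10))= -734665 / 13824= -53.14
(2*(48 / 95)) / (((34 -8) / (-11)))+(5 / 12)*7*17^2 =12485689 / 14820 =842.49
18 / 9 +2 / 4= 5 / 2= 2.50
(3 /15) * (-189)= -189 /5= -37.80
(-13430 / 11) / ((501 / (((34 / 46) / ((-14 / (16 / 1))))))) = 1826480 / 887271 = 2.06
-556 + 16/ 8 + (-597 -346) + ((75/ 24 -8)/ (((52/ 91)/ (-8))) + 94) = -5339/ 4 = -1334.75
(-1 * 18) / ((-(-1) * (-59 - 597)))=9 / 328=0.03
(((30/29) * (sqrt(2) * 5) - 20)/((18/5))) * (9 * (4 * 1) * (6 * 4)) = -4800 + 36000 * sqrt(2)/29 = -3044.42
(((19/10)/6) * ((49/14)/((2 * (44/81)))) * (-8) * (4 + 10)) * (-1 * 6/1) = 75411/110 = 685.55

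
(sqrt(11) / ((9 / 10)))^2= 1100 / 81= 13.58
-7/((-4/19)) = 33.25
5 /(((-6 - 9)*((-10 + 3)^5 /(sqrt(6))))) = sqrt(6) /50421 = 0.00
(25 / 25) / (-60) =-1 / 60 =-0.02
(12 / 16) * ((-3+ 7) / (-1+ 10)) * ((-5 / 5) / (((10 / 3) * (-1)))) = 1 / 10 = 0.10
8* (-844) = -6752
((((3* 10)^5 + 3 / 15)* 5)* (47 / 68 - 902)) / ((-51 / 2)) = 7446613561289 / 1734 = 4294471488.63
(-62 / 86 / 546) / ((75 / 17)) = -527 / 1760850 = -0.00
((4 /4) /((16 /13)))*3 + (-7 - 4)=-137 /16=-8.56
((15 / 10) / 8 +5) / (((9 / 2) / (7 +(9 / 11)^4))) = 1131373 / 131769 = 8.59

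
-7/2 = -3.50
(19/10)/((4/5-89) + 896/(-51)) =-969/53942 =-0.02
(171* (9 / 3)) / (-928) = -513 / 928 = -0.55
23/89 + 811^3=47473644082/89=533411731.26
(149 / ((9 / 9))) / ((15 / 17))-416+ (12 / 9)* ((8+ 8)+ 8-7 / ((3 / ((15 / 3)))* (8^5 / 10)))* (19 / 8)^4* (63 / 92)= 449.96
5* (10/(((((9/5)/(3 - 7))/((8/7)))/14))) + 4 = -15964/9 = -1773.78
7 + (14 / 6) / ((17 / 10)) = 8.37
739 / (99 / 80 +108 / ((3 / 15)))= 59120 / 43299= 1.37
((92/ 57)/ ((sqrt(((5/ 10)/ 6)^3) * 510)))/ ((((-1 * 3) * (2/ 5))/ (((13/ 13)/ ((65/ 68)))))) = -736 * sqrt(3)/ 11115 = -0.11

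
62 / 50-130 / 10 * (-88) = 28631 / 25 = 1145.24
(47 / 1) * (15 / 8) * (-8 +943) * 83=54711525 / 8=6838940.62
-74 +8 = -66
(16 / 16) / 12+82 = 985 / 12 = 82.08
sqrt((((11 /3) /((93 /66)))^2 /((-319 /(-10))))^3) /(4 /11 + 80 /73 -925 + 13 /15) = -2351344600 * sqrt(3190) /1252992833851437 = -0.00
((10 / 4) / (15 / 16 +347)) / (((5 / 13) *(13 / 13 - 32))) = -104 / 172577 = -0.00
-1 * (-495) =495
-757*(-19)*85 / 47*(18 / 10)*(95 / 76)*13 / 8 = 143038935 / 1504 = 95105.67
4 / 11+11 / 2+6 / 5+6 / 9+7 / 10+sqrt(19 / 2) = sqrt(38) / 2+1391 / 165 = 11.51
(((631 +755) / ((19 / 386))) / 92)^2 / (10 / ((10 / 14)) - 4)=17888795001 / 1909690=9367.38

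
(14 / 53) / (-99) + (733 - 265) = 2455582 / 5247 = 468.00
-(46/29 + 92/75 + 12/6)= -10468/2175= -4.81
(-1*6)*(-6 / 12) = 3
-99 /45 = -11 /5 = -2.20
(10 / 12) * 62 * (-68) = -10540 / 3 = -3513.33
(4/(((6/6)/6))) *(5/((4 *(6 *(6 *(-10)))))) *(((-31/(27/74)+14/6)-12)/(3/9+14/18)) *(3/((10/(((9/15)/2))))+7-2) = 260099/7200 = 36.12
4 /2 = 2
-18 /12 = -3 /2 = -1.50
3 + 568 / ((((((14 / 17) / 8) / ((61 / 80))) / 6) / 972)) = 858785433 / 35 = 24536726.66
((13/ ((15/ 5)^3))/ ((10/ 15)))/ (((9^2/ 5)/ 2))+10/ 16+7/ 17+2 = 309917/ 99144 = 3.13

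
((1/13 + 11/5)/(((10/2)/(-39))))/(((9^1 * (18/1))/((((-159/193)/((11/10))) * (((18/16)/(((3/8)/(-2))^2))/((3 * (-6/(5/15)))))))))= -125504/2579445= -0.05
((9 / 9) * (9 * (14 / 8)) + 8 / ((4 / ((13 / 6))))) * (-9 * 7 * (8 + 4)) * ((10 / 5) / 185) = -30366 / 185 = -164.14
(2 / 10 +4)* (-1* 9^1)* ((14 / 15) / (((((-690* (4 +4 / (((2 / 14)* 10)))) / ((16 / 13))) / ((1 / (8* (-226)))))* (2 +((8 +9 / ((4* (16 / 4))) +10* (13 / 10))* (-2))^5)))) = 2408448 / 70183339856380493275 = 0.00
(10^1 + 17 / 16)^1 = 177 / 16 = 11.06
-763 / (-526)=763 / 526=1.45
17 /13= 1.31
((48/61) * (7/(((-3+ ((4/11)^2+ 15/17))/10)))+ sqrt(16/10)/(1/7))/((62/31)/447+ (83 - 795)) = 55168740/1415833973 - 447 * sqrt(10)/113665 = 0.03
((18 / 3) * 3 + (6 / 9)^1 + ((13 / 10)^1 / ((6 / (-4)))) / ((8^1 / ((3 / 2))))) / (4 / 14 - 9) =-31087 / 14640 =-2.12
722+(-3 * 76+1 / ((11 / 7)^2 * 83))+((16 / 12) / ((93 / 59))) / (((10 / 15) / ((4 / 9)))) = 4157340863 / 8405991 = 494.57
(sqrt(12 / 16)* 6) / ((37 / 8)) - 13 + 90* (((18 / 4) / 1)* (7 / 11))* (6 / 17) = 24* sqrt(3) / 37 + 14579 / 187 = 79.09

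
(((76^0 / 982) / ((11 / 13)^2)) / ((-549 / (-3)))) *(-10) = -845 / 10872213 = -0.00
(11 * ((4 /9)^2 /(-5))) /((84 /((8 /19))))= -352 /161595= -0.00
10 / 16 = 5 / 8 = 0.62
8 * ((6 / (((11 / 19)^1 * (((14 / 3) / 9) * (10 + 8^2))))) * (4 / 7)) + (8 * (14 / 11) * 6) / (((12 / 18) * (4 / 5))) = 2309004 / 19943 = 115.78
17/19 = 0.89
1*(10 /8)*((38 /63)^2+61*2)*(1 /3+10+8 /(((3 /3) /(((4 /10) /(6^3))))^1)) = 339234907 /214326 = 1582.80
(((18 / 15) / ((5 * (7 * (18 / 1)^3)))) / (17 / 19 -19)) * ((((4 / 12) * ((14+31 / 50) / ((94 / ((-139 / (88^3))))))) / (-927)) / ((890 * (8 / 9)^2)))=-44897 / 8523660152615731200000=-0.00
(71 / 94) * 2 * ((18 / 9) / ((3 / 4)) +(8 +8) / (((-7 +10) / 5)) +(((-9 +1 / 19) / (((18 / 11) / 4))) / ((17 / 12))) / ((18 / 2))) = 1005928 / 24111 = 41.72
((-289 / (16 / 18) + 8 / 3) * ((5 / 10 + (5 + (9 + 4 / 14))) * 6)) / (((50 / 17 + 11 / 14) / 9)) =-245101869 / 3548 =-69081.70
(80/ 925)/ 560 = 1/ 6475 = 0.00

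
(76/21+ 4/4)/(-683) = -0.01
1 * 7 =7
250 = 250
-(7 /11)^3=-343 /1331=-0.26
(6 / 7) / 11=6 / 77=0.08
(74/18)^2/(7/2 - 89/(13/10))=-35594/136809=-0.26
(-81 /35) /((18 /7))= -9 /10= -0.90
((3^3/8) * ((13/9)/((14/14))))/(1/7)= 273/8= 34.12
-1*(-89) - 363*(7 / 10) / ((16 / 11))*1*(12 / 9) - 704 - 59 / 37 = -1257289 / 1480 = -849.52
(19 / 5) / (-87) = -19 / 435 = -0.04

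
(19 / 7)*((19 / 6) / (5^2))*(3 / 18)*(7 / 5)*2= 361 / 2250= 0.16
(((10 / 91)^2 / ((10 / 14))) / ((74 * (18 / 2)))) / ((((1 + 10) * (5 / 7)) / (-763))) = -1526 / 619047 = -0.00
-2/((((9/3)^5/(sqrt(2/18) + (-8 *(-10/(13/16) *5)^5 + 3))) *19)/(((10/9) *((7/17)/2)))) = -550502400259905100/786845239479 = -699632.37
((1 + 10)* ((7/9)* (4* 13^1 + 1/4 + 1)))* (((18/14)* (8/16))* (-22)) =-25773/4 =-6443.25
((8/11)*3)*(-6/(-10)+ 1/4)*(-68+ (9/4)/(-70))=-126.17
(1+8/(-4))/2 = -1/2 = -0.50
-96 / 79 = -1.22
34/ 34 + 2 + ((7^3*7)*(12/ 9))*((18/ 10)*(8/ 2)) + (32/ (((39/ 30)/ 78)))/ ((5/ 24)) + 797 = 165328/ 5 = 33065.60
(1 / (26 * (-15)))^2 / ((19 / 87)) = 0.00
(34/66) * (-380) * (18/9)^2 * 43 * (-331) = 367780720/33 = 11144870.30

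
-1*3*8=-24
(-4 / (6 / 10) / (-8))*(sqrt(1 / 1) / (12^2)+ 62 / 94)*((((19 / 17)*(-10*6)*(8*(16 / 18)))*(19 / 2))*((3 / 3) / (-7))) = 162847100 / 453033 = 359.46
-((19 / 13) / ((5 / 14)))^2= -70756 / 4225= -16.75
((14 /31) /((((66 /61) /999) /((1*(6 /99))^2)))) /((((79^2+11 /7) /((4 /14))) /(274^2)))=4744502896 /901511589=5.26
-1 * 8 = -8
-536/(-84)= 134/21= 6.38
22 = 22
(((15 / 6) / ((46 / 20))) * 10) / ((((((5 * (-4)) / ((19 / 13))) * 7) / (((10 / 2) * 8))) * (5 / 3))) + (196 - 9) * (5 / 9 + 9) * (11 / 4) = 185025343 / 37674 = 4911.22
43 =43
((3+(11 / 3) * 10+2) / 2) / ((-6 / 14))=-875 / 18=-48.61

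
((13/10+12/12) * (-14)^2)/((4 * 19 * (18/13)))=14651/3420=4.28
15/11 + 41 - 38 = 48/11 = 4.36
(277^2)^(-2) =1 / 5887339441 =0.00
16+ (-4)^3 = -48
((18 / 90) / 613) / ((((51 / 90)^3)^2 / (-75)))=-10935000000 / 14796329797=-0.74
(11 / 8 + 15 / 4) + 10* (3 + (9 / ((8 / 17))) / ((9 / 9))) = 226.38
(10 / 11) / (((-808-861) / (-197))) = 1970 / 18359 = 0.11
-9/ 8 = -1.12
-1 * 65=-65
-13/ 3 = -4.33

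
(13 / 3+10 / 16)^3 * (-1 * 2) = -1685159 / 6912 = -243.80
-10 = -10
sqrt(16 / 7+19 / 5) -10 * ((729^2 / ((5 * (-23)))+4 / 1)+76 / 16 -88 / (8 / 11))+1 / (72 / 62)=sqrt(7455) / 35+39193895 / 828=47338.09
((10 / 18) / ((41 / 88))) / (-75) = -88 / 5535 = -0.02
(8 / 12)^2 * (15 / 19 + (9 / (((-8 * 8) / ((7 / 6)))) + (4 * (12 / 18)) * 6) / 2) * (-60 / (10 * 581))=-42353 / 1059744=-0.04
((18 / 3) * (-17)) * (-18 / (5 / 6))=11016 / 5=2203.20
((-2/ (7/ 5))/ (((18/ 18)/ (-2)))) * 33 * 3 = 1980/ 7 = 282.86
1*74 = 74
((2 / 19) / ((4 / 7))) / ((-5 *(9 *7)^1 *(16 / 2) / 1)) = -1 / 13680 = -0.00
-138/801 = -46/267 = -0.17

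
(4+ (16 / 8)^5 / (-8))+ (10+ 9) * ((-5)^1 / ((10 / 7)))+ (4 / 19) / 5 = -12627 / 190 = -66.46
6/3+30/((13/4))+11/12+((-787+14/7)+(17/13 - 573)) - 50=-217549/156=-1394.54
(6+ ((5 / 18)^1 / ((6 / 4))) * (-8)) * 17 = 2074 / 27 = 76.81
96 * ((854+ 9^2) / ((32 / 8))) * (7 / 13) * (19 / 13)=2984520 / 169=17659.88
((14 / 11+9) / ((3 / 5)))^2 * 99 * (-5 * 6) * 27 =-258572250 / 11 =-23506568.18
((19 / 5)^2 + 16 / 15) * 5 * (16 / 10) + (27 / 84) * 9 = 266587 / 2100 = 126.95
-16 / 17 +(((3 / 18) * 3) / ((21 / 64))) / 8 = -268 / 357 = -0.75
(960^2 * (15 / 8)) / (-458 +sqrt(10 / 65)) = -1028851200 / 272693-172800 * sqrt(26) / 272693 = -3776.16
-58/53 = -1.09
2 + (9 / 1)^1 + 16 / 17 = 203 / 17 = 11.94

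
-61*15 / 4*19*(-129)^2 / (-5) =57860757 / 4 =14465189.25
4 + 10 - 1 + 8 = 21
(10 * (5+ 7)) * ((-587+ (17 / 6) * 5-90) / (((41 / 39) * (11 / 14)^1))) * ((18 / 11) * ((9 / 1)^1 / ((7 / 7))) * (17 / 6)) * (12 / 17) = -343193760 / 121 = -2836312.07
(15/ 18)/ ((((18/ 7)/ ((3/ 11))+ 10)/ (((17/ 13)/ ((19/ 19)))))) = 0.06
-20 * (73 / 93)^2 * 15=-532900 / 2883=-184.84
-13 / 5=-2.60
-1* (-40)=40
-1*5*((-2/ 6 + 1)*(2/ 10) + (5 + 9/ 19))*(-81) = 43146/ 19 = 2270.84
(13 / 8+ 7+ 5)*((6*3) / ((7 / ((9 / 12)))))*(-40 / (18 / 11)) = -17985 / 28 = -642.32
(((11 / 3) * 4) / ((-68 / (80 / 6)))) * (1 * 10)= -4400 / 153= -28.76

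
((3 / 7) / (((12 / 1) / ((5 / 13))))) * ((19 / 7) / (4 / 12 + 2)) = 285 / 17836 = 0.02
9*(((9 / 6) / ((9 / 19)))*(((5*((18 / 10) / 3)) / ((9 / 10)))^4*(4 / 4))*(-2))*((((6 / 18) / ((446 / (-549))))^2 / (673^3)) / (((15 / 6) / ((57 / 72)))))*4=-671640500 / 136426088701737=-0.00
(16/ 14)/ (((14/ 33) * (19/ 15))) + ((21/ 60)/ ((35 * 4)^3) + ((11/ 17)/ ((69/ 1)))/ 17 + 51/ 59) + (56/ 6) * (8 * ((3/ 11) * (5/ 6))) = 38481528300292471/ 1927796972640000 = 19.96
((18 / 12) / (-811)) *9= -27 / 1622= -0.02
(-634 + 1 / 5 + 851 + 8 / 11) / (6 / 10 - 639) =-5993 / 17556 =-0.34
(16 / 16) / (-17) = -1 / 17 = -0.06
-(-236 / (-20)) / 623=-59 / 3115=-0.02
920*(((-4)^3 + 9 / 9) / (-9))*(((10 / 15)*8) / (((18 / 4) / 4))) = 824320 / 27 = 30530.37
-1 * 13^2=-169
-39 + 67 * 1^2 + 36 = 64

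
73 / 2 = 36.50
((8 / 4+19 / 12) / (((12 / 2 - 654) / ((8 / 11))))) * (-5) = 215 / 10692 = 0.02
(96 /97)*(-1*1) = -96 /97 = -0.99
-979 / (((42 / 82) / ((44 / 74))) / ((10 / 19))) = -8830580 / 14763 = -598.16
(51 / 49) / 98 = 51 / 4802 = 0.01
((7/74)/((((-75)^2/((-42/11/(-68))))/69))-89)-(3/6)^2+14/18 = -3443281058/38919375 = -88.47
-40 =-40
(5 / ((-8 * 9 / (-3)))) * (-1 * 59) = -295 / 24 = -12.29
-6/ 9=-2/ 3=-0.67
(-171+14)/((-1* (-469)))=-157/469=-0.33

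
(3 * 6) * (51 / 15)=306 / 5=61.20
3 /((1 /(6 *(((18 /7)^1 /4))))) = 81 /7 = 11.57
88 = 88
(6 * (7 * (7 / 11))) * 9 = 2646 / 11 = 240.55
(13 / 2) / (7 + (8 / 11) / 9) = 1287 / 1402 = 0.92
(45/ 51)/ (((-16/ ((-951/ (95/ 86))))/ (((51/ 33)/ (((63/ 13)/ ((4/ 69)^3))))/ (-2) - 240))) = -93095681511214/ 8170347339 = -11394.34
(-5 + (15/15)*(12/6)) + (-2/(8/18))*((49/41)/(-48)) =-3789/1312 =-2.89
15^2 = 225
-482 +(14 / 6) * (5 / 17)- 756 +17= -62236 / 51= -1220.31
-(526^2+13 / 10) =-2766773 / 10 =-276677.30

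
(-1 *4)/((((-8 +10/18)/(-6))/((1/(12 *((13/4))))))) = -72/871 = -0.08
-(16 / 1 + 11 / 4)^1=-75 / 4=-18.75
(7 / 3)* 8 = 56 / 3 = 18.67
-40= -40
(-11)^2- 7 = 114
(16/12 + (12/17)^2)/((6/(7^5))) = 13344758/2601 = 5130.63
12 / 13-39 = -495 / 13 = -38.08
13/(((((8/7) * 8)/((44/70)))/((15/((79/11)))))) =4719/2528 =1.87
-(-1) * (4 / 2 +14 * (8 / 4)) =30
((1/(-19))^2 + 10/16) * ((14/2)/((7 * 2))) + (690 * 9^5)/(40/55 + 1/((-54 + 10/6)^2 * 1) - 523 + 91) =-63808622553317399/675415156432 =-94473.19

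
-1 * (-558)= 558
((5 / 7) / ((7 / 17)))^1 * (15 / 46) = 0.57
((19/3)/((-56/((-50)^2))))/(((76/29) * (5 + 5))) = -3625/336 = -10.79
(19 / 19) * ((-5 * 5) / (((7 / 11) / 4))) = -1100 / 7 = -157.14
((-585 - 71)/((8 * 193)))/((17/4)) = -328/3281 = -0.10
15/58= 0.26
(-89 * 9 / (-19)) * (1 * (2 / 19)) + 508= 184990 / 361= 512.44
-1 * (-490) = 490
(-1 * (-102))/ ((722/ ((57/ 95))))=153/ 1805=0.08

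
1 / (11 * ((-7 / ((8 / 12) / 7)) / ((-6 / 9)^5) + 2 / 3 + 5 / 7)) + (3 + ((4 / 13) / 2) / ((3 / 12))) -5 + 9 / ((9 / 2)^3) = -11198828086 / 8710381251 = -1.29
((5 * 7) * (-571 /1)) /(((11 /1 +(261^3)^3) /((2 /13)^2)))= -19985 /237460446091544495102972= -0.00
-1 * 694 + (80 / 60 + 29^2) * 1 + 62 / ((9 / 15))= 755 / 3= 251.67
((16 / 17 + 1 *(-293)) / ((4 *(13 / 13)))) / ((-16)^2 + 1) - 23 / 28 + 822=50210831 / 61166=820.89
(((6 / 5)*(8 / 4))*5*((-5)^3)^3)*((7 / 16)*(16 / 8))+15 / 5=-41015619 / 2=-20507809.50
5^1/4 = 5/4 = 1.25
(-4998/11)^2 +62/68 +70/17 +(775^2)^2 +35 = 1484127956516067/4114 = 360750597111.34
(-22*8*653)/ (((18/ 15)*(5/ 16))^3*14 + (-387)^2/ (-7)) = 205950976/ 38339541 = 5.37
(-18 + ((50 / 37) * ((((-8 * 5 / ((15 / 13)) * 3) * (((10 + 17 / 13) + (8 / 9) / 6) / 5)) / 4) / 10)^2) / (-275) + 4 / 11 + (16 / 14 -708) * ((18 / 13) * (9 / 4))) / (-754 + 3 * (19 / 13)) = 37461494108762 / 12649746965625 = 2.96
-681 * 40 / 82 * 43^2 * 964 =-24276778320 / 41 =-592116544.39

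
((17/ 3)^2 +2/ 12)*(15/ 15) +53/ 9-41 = -17/ 6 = -2.83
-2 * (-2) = 4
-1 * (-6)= 6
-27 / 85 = -0.32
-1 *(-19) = 19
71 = 71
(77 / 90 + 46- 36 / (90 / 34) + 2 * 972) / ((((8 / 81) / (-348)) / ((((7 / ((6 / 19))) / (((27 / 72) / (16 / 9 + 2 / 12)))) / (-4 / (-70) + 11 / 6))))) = -423575205.65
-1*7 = -7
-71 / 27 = -2.63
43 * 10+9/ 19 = 8179/ 19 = 430.47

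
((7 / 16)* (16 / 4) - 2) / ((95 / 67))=-67 / 380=-0.18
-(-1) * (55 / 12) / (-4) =-1.15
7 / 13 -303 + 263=-513 / 13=-39.46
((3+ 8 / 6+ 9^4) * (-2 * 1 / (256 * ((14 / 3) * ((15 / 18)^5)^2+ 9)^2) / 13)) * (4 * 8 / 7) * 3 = -40506579357457711104 / 71217554576519988091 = -0.57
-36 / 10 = -18 / 5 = -3.60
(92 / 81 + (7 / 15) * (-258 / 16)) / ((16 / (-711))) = 1635379 / 5760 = 283.92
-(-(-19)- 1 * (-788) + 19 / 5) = -4054 / 5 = -810.80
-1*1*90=-90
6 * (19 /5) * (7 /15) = 10.64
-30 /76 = -0.39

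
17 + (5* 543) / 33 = 1092 / 11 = 99.27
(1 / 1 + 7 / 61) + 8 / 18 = 1.56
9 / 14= 0.64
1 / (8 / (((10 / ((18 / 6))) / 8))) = 5 / 96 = 0.05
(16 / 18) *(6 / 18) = 8 / 27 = 0.30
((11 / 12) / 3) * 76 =209 / 9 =23.22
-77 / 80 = -0.96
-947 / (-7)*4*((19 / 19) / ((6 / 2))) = 3788 / 21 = 180.38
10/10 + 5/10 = 3/2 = 1.50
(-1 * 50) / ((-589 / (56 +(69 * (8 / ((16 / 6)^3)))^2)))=76.69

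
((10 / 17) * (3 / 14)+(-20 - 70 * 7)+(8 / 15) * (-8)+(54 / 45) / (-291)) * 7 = -89021591 / 24735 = -3599.01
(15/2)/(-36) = -5/24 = -0.21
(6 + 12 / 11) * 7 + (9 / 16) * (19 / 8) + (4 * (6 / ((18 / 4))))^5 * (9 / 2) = 740135267 / 38016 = 19469.05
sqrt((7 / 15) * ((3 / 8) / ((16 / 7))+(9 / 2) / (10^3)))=sqrt(12586) / 400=0.28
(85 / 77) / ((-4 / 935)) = -7225 / 28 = -258.04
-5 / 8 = -0.62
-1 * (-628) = 628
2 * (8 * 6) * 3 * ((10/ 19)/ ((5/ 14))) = 8064/ 19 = 424.42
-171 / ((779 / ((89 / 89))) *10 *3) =-3 / 410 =-0.01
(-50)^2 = 2500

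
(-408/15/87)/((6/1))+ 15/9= 2107/1305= 1.61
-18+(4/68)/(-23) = -7039/391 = -18.00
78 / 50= 39 / 25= 1.56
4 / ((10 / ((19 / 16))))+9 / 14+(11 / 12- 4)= -1651 / 840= -1.97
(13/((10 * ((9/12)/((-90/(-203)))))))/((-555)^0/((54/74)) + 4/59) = 248508/465073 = 0.53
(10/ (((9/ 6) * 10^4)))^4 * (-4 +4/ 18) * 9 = -17/ 2531250000000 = -0.00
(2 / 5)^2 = 4 / 25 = 0.16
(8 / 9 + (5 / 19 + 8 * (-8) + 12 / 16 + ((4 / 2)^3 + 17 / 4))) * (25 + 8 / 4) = -25572 / 19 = -1345.89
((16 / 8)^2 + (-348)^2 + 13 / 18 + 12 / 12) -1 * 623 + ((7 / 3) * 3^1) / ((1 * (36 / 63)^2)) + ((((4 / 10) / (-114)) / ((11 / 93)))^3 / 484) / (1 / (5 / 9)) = 120508.16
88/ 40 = 2.20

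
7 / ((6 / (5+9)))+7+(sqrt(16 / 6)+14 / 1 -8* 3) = 2* sqrt(6) / 3+40 / 3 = 14.97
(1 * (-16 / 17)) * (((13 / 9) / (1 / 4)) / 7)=-832 / 1071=-0.78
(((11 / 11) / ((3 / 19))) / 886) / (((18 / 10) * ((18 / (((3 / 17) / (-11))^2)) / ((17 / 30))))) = 19 / 590490648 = 0.00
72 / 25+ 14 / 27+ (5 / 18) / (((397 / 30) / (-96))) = 370718 / 267975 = 1.38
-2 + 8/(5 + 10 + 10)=-42/25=-1.68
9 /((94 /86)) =387 /47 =8.23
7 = 7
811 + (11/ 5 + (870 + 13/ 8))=67393/ 40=1684.82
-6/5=-1.20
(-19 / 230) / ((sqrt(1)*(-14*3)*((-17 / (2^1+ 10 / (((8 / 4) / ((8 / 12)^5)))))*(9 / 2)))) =-361 / 5281605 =-0.00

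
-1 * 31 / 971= -31 / 971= -0.03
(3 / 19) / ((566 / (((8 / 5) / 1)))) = 12 / 26885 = 0.00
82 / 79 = 1.04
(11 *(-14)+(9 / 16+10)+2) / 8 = -2263 / 128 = -17.68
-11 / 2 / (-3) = 1.83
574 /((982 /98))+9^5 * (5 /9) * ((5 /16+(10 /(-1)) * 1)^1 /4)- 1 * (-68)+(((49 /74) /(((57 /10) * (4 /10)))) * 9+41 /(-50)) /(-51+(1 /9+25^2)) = -79324.32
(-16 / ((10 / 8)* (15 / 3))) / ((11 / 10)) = -128 / 55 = -2.33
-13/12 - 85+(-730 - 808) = -19489/12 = -1624.08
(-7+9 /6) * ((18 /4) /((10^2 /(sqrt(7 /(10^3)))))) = -99 * sqrt(70) /40000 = -0.02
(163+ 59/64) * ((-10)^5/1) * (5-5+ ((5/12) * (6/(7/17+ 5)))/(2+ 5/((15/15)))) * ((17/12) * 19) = -300031671875/10304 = -29117980.58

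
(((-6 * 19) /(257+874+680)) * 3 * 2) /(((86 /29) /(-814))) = 8073252 /77873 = 103.67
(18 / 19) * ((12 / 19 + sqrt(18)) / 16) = 27 / 722 + 27 * sqrt(2) / 152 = 0.29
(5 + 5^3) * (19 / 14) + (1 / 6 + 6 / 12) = 3719 / 21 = 177.10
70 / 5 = 14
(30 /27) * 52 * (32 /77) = 16640 /693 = 24.01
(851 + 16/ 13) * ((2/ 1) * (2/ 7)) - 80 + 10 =37946/ 91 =416.99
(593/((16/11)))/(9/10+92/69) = 97845/536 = 182.55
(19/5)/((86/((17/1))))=323/430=0.75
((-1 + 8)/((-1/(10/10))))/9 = -7/9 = -0.78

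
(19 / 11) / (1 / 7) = 133 / 11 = 12.09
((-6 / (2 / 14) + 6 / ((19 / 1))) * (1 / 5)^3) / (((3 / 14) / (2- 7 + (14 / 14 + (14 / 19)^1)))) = 229152 / 45125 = 5.08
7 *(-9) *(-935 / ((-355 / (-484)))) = 5702004 / 71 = 80309.92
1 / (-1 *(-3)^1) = 1 / 3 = 0.33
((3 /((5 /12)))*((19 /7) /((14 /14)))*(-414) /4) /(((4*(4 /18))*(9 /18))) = -318573 /70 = -4551.04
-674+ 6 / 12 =-1347 / 2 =-673.50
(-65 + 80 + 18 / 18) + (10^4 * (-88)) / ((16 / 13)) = -714984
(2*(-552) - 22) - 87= -1213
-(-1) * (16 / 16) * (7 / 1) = 7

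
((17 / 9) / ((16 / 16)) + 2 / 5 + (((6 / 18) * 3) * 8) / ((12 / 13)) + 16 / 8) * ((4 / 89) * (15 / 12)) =583 / 801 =0.73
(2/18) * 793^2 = 628849/9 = 69872.11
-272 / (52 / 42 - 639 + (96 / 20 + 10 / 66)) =6545 / 15227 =0.43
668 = 668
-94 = -94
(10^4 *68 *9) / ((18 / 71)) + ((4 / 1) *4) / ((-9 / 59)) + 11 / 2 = 434518211 / 18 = 24139900.61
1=1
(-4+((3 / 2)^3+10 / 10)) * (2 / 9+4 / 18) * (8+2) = 5 / 3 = 1.67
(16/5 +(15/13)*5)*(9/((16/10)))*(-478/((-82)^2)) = -1254033/349648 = -3.59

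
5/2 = 2.50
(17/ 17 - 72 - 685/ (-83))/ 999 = -1736/ 27639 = -0.06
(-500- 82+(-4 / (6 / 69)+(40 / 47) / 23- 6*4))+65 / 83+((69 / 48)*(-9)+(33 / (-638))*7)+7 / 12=-663.90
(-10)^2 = 100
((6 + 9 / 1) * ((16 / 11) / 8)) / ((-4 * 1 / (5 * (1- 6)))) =375 / 22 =17.05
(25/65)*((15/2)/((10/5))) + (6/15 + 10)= 3079/260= 11.84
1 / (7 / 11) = 11 / 7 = 1.57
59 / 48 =1.23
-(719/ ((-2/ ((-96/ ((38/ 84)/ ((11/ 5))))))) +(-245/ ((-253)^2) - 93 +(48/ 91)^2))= -8446872288661706/ 50355560255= -167744.58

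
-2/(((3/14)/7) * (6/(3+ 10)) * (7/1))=-20.22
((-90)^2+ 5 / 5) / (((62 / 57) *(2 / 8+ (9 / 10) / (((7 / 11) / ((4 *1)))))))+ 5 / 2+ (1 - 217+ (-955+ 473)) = 28984913 / 51274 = 565.29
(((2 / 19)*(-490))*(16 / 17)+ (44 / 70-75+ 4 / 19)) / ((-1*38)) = 1387189 / 429590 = 3.23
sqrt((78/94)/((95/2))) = sqrt(348270)/4465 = 0.13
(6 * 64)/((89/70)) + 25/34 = 916145/3026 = 302.76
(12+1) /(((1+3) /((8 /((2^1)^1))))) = 13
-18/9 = -2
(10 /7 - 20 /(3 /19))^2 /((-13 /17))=-117587300 /5733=-20510.61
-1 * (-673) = 673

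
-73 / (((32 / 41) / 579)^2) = -41138428833 / 1024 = -40174246.91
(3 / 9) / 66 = 1 / 198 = 0.01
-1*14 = -14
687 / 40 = 17.18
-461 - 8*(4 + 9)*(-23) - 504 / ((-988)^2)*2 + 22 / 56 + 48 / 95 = 16500835319 / 8541260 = 1931.90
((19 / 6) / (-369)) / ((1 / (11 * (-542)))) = 56639 / 1107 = 51.16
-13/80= -0.16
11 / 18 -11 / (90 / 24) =-209 / 90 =-2.32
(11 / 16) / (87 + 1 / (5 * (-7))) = 385 / 48704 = 0.01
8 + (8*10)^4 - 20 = 40959988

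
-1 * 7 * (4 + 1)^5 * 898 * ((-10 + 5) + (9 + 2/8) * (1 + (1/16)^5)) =-175083064209375/2097152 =-83486110.79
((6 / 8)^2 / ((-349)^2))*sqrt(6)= 9*sqrt(6) / 1948816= 0.00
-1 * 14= -14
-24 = -24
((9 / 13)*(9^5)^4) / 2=109418989131512359209 / 26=4208422658904321508.04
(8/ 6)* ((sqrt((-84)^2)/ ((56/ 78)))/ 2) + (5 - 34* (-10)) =423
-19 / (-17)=19 / 17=1.12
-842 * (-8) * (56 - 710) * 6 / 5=-26432064 / 5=-5286412.80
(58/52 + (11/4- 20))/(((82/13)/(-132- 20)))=15941/41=388.80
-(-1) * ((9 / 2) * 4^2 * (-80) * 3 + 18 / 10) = -86391 / 5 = -17278.20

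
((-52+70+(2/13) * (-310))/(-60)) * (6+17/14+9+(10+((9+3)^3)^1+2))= 4745291/5460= 869.10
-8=-8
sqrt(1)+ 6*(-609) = -3653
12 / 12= 1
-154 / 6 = -25.67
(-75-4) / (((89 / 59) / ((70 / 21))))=-46610 / 267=-174.57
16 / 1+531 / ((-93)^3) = 16.00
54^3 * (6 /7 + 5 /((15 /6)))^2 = 62985600 /49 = 1285420.41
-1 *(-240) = 240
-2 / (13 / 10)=-20 / 13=-1.54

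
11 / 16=0.69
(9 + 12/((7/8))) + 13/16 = 2635/112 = 23.53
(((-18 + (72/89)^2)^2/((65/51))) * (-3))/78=-481366336518/53017193645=-9.08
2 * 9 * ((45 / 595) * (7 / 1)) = 162 / 17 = 9.53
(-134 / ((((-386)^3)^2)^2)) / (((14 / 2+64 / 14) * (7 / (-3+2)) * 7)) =67 / 3101706636601841583675517109385216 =0.00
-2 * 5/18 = -5/9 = -0.56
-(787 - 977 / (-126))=-100139 / 126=-794.75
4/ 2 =2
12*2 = 24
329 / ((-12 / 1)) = -329 / 12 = -27.42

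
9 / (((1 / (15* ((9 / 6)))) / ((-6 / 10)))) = -243 / 2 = -121.50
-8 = -8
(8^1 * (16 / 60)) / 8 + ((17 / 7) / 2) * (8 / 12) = 113 / 105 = 1.08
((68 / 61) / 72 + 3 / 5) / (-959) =-3379 / 5264910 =-0.00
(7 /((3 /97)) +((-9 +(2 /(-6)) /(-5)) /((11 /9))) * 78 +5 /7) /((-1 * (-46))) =-198118 /26565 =-7.46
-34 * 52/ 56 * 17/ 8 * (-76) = 71383/ 14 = 5098.79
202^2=40804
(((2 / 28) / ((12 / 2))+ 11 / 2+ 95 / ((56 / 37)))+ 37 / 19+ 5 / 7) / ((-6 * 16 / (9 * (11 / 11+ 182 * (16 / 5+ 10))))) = -544237913 / 34048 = -15984.43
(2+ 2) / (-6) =-2 / 3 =-0.67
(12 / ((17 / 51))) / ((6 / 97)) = 582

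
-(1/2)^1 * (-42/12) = 7/4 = 1.75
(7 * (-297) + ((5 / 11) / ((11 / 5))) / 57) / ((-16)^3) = 7169419 / 14125056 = 0.51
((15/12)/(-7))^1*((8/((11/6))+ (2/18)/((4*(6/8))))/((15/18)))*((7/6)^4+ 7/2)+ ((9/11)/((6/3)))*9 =-350453/256608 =-1.37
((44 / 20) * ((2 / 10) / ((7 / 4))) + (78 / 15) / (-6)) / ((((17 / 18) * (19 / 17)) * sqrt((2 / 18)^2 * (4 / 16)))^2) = -594864 / 3325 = -178.91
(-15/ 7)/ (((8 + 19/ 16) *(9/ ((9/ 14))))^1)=-40/ 2401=-0.02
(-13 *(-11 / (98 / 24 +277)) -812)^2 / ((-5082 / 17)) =-63682381357600 / 28909284789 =-2202.83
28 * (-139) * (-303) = 1179276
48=48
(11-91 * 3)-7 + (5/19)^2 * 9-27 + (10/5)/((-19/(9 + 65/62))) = -3317398/11191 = -296.43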